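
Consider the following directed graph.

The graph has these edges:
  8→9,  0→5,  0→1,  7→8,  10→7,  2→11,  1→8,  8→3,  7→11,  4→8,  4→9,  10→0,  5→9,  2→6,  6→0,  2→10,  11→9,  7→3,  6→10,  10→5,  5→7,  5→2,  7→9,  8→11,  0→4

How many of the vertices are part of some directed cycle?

A vertex is on a directed cycle iff it belongs to a strongly connected component of size ≥ 2 (or has a self-loop).
The vertices on cycles are {0, 2, 5, 6, 10} — 5 in total.

5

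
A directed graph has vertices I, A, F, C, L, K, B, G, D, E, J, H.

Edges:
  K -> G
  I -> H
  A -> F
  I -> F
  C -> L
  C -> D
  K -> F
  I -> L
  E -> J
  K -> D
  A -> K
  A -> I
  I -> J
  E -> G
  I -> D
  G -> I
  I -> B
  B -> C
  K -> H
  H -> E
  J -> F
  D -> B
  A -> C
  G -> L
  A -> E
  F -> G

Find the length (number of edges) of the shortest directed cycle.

For each vertex v, BFS finds the shortest path from v back to v.
The shortest such closed walk is I → F → G → I, length 3.

3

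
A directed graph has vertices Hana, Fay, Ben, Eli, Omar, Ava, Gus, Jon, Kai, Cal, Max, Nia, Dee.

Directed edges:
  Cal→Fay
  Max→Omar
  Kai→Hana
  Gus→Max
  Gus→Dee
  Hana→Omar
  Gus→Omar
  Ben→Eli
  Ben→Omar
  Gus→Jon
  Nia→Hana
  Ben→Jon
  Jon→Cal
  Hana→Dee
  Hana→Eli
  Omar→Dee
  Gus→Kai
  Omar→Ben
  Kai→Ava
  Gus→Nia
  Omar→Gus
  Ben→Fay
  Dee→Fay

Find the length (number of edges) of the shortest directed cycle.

For each vertex v, BFS finds the shortest path from v back to v.
The shortest such closed walk is Omar → Ben → Omar, length 2.

2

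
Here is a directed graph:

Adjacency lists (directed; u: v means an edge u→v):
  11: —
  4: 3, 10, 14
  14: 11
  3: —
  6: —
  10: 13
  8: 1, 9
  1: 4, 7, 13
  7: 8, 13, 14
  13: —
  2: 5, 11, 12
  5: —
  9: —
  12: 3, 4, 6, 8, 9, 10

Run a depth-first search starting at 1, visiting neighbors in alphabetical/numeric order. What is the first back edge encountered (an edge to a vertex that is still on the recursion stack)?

8->1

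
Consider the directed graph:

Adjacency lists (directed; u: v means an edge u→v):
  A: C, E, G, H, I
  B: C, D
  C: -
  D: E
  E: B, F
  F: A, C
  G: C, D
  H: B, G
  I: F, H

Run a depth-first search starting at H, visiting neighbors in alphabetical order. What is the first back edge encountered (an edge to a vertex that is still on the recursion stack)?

DFS from H (visiting neighbors in alphabetical order); mark gray on enter, black on exit:
H gray
  B gray
    C gray
    C black
    D gray
      E gray
        E→B: B is gray → back edge
First back edge: E → B.

E->B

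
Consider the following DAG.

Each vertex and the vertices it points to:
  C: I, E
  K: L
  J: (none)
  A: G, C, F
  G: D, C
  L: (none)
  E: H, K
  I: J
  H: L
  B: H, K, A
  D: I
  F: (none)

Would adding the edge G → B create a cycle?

Adding G→B creates a cycle iff B can already reach G.
Path from B: B → A → G.
So B → … → G → B is a cycle.

Yes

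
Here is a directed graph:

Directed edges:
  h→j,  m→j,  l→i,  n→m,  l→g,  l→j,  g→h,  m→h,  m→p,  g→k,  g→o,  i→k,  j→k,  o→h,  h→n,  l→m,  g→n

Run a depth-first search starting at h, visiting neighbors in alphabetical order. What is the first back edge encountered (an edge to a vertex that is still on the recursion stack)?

m→h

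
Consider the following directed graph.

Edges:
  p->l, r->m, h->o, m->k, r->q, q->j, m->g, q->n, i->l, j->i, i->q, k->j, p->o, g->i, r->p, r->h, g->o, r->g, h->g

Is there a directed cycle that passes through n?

n lies on a cycle iff there is a path from n back to itself.
Exploring from n, it never reaches itself; equivalently, its strongly connected component is a singleton.

No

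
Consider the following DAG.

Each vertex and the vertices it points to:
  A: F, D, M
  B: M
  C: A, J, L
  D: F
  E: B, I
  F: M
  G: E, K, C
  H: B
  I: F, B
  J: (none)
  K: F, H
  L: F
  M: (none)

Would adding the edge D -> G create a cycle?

Yes

Adding D→G creates a cycle iff G can already reach D.
Path from G: G → C → A → D.
So G → … → D → G is a cycle.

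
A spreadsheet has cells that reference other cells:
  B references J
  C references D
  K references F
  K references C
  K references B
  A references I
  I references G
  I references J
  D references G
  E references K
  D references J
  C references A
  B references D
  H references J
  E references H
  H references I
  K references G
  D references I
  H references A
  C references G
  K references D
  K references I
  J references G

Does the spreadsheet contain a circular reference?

No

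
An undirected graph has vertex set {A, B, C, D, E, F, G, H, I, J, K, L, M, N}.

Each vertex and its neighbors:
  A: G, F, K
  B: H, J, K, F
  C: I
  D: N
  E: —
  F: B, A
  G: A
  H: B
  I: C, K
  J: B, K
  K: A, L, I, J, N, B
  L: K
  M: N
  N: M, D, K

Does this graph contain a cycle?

Yes

DFS, tracking each vertex's parent; an edge to a visited non-parent vertex closes a cycle.
Start from M:
visit M (parent –)
  visit N (parent M)
    N–M: parent, skip
    visit D (parent N)
      D–N: parent, skip
    visit K (parent N)
      visit A (parent K)
        visit G (parent A)
          G–A: parent, skip
        visit F (parent A)
          visit B (parent F)
            visit H (parent B)
              H–B: parent, skip
            visit J (parent B)
              J–B: parent, skip
              J–K: K visited and ≠ parent → cycle
Cycle: K – A – F – B – J – K.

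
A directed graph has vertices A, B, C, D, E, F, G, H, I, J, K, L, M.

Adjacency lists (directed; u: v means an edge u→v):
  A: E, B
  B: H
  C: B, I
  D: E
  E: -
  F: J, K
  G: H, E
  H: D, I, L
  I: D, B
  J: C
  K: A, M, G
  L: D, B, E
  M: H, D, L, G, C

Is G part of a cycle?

G lies on a cycle iff there is a path from G back to itself.
Exploring from G, it never reaches itself; equivalently, its strongly connected component is a singleton.

No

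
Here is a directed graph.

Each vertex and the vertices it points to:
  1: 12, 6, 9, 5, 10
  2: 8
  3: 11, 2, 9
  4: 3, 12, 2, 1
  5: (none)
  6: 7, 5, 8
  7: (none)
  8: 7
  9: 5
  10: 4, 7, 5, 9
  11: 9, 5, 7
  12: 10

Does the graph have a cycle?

DFS with white/gray/black marking, starting from 6:
6 gray
  7 gray
  7 black
  5 gray
  5 black
  8 gray
    8→7: 7 black — skip
  8 black
6 black
1 gray
  12 gray
    10 gray
      4 gray
        3 gray
          11 gray
            9 gray
              9→5: 5 black — skip
            9 black
            11→5: 5 black — skip
            11→7: 7 black — skip
          11 black
          2 gray
            2→8: 8 black — skip
          2 black
          3→9: 9 black — skip
        3 black
        4→12: 12 is gray → back edge
Back edge found, so a cycle exists: 12 → 10 → 4 → 12.

Yes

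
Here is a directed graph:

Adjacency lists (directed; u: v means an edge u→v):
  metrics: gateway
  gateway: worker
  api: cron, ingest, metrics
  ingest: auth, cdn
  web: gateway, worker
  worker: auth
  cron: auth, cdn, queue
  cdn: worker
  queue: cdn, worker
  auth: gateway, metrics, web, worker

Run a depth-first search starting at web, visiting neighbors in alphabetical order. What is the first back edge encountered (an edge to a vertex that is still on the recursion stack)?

auth→gateway

DFS from web (visiting neighbors in alphabetical order); mark gray on enter, black on exit:
web gray
  gateway gray
    worker gray
      auth gray
        auth→gateway: gateway is gray → back edge
First back edge: auth → gateway.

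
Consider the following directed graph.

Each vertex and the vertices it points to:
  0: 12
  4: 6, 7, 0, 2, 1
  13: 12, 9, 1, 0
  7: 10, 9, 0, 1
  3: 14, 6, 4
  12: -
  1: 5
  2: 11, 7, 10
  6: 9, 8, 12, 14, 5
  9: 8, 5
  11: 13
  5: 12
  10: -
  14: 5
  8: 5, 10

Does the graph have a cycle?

No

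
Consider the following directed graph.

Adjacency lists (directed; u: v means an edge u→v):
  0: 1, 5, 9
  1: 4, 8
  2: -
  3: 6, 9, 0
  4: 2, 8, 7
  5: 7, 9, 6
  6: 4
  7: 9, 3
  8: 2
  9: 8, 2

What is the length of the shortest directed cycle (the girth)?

4

For each vertex v, BFS finds the shortest path from v back to v.
The shortest such closed walk is 3 → 6 → 4 → 7 → 3, length 4.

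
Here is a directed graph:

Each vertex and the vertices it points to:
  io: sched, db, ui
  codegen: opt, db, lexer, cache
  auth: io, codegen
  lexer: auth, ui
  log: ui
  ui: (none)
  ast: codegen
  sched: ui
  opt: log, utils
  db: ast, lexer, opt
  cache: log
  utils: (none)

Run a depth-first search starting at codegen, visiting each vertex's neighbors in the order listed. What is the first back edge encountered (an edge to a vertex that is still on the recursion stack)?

DFS from codegen (visiting each vertex's neighbors in the order listed); mark gray on enter, black on exit:
codegen gray
  opt gray
    log gray
      ui gray
      ui black
    log black
    utils gray
    utils black
  opt black
  db gray
    ast gray
      ast→codegen: codegen is gray → back edge
First back edge: ast → codegen.

ast->codegen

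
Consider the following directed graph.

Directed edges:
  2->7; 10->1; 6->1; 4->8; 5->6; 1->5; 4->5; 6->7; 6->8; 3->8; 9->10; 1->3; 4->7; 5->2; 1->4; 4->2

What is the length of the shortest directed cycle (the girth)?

3

For each vertex v, BFS finds the shortest path from v back to v.
The shortest such closed walk is 1 → 5 → 6 → 1, length 3.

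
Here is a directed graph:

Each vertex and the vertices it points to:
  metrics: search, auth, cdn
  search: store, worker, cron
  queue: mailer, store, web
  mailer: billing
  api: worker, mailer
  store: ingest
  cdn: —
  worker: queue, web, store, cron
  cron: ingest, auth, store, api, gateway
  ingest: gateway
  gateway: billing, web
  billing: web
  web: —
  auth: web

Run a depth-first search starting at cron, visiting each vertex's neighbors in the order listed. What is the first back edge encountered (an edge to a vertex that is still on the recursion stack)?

DFS from cron (visiting each vertex's neighbors in the order listed); mark gray on enter, black on exit:
cron gray
  ingest gray
    gateway gray
      billing gray
        web gray
        web black
      billing black
      gateway→web: web black — skip
    gateway black
  ingest black
  auth gray
    auth→web: web black — skip
  auth black
  store gray
    store→ingest: ingest black — skip
  store black
  api gray
    worker gray
      queue gray
        mailer gray
          mailer→billing: billing black — skip
        mailer black
        queue→store: store black — skip
        queue→web: web black — skip
      queue black
      worker→web: web black — skip
      worker→store: store black — skip
      worker→cron: cron is gray → back edge
First back edge: worker → cron.

worker→cron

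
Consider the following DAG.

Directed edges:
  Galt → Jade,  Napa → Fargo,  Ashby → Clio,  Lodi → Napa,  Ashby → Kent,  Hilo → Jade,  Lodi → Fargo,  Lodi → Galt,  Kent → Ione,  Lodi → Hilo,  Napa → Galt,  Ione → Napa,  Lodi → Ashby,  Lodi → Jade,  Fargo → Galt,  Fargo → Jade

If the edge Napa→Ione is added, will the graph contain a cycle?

Adding Napa→Ione creates a cycle iff Ione can already reach Napa.
Path from Ione: Ione → Napa.
So Ione → … → Napa → Ione is a cycle.

Yes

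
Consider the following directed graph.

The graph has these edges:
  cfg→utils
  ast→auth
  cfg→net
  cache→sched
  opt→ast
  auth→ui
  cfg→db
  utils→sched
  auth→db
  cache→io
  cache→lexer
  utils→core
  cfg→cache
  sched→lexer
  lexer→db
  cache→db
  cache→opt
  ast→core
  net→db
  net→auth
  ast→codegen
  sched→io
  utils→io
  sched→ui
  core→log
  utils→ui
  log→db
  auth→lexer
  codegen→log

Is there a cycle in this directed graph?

DFS with white/gray/black marking, starting from net:
net gray
  db gray
  db black
  auth gray
    auth→db: db black — skip
    ui gray
    ui black
    lexer gray
      lexer→db: db black — skip
    lexer black
  auth black
net black
core gray
  log gray
    log→db: db black — skip
  log black
core black
io gray
io black
sched gray
  sched→ui: ui black — skip
  sched→io: io black — skip
  sched→lexer: lexer black — skip
sched black
opt gray
  ast gray
    ast→auth: auth black — skip
    ast→core: core black — skip
    codegen gray
      codegen→log: log black — skip
    codegen black
  ast black
opt black
cfg gray
  utils gray
    utils→io: io black — skip
    utils→ui: ui black — skip
    utils→sched: sched black — skip
    utils→core: core black — skip
  utils black
  cache gray
    cache→opt: opt black — skip
    cache→sched: sched black — skip
    cache→db: db black — skip
    cache→io: io black — skip
    cache→lexer: lexer black — skip
  cache black
  cfg→net: net black — skip
  cfg→db: db black — skip
cfg black
Every edge goes to a white or black vertex — no back edge, so the graph is acyclic.

No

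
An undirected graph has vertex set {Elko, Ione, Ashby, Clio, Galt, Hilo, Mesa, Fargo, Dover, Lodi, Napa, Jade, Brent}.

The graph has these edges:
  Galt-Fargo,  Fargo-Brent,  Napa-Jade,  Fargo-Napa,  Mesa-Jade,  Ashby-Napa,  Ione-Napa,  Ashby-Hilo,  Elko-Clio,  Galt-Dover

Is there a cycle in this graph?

DFS, tracking each vertex's parent; an edge to a visited non-parent vertex closes a cycle.
Start from Ione:
visit Ione (parent –)
  visit Napa (parent Ione)
    visit Fargo (parent Napa)
      visit Brent (parent Fargo)
        Brent–Fargo: parent, skip
      visit Galt (parent Fargo)
        visit Dover (parent Galt)
          Dover–Galt: parent, skip
        Galt–Fargo: parent, skip
      Fargo–Napa: parent, skip
    visit Ashby (parent Napa)
      Ashby–Napa: parent, skip
      visit Hilo (parent Ashby)
        Hilo–Ashby: parent, skip
    Napa–Ione: parent, skip
    visit Jade (parent Napa)
      Jade–Napa: parent, skip
      visit Mesa (parent Jade)
        Mesa–Jade: parent, skip
visit Elko (parent –)
  visit Clio (parent Elko)
    Clio–Elko: parent, skip
visit Lodi (parent –)
No non-parent visited neighbor found — the graph is a forest.

No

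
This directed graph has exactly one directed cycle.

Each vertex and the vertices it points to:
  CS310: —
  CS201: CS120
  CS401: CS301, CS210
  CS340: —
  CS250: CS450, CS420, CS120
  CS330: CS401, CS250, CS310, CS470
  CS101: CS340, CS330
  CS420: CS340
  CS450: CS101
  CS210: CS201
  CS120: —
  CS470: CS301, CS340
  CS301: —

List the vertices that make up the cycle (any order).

CS101, CS250, CS330, CS450

DFS with gray/black marking from CS101:
CS101 gray
  CS340 gray
  CS340 black
  CS330 gray
    CS401 gray
      CS301 gray
      CS301 black
      CS210 gray
        CS201 gray
          CS120 gray
          CS120 black
        CS201 black
      CS210 black
    CS401 black
    CS250 gray
      CS450 gray
        CS450→CS101: CS101 is gray → back edge
Back edge closes the cycle CS101 → CS330 → CS250 → CS450 → CS101; its vertices are {CS101, CS250, CS330, CS450}.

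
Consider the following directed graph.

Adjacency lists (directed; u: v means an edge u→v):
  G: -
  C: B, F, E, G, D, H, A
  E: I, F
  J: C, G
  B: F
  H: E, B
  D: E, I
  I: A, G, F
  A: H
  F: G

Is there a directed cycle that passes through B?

B lies on a cycle iff there is a path from B back to itself.
Exploring from B, it never reaches itself; equivalently, its strongly connected component is a singleton.

No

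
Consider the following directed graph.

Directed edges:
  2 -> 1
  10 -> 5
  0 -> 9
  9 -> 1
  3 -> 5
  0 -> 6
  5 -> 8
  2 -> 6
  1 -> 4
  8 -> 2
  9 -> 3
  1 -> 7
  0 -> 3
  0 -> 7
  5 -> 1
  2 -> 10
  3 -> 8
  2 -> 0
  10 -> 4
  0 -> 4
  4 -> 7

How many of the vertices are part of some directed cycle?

A vertex is on a directed cycle iff it belongs to a strongly connected component of size ≥ 2 (or has a self-loop).
The vertices on cycles are {0, 2, 3, 5, 8, 9, 10} — 7 in total.

7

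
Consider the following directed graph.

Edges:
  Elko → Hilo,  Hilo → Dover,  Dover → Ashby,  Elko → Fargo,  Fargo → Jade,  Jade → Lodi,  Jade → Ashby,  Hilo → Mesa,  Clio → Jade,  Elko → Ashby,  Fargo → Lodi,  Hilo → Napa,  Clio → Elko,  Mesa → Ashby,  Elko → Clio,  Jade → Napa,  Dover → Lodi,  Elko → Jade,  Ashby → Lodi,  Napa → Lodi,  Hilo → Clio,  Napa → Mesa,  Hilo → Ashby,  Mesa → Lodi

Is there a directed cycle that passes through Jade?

No

Jade lies on a cycle iff there is a path from Jade back to itself.
Exploring from Jade, it never reaches itself; equivalently, its strongly connected component is a singleton.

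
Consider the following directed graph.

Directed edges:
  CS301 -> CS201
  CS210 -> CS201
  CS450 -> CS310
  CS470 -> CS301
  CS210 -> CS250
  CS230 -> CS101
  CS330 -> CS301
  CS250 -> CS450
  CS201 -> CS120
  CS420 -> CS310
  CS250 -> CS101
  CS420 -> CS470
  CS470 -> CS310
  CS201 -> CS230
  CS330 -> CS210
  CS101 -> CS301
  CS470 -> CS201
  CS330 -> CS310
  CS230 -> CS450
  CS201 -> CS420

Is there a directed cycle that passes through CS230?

Yes

CS230 is on a cycle iff CS230 can reach itself via ≥1 edge.
CS230 → CS101 → CS301 → CS201 → CS230 — yes.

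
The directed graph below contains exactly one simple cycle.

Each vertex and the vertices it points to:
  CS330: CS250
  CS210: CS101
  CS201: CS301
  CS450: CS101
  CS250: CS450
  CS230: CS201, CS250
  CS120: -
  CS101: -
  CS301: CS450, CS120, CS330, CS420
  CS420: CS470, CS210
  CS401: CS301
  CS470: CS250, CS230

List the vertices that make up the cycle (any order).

CS201, CS230, CS301, CS420, CS470

DFS with gray/black marking from CS301:
CS301 gray
  CS450 gray
    CS101 gray
    CS101 black
  CS450 black
  CS120 gray
  CS120 black
  CS330 gray
    CS250 gray
      CS250→CS450: CS450 black — skip
    CS250 black
  CS330 black
  CS420 gray
    CS470 gray
      CS470→CS250: CS250 black — skip
      CS230 gray
        CS201 gray
          CS201→CS301: CS301 is gray → back edge
Back edge closes the cycle CS301 → CS420 → CS470 → CS230 → CS201 → CS301; its vertices are {CS201, CS230, CS301, CS420, CS470}.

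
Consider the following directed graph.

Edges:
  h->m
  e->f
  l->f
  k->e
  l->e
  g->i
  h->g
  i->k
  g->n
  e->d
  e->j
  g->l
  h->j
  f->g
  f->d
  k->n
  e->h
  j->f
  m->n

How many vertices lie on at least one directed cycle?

A vertex is on a directed cycle iff it belongs to a strongly connected component of size ≥ 2 (or has a self-loop).
The vertices on cycles are {e, f, g, h, i, j, k, l} — 8 in total.

8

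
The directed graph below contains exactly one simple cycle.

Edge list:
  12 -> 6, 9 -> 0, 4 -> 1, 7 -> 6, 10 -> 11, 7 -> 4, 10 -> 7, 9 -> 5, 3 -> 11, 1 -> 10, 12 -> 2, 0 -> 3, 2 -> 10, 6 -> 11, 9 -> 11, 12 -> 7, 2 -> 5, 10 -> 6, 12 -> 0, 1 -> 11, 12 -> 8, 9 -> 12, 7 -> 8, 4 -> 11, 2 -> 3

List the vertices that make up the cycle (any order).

DFS with gray/black marking from 7:
7 gray
  6 gray
    11 gray
    11 black
  6 black
  8 gray
  8 black
  4 gray
    4→11: 11 black — skip
    1 gray
      1→11: 11 black — skip
      10 gray
        10→11: 11 black — skip
        10→6: 6 black — skip
        10→7: 7 is gray → back edge
Back edge closes the cycle 7 → 4 → 1 → 10 → 7; its vertices are {1, 4, 7, 10}.

1, 4, 7, 10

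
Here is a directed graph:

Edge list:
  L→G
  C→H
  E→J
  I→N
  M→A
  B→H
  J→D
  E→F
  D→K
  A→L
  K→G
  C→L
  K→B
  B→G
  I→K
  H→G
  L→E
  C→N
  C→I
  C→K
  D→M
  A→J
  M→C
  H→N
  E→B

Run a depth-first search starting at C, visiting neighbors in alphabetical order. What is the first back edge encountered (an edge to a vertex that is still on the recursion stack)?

DFS from C (visiting neighbors in alphabetical order); mark gray on enter, black on exit:
C gray
  H gray
    G gray
    G black
    N gray
    N black
  H black
  I gray
    K gray
      B gray
        B→G: G black — skip
        B→H: H black — skip
      B black
      K→G: G black — skip
    K black
    I→N: N black — skip
  I black
  C→K: K black — skip
  L gray
    E gray
      E→B: B black — skip
      F gray
      F black
      J gray
        D gray
          D→K: K black — skip
          M gray
            A gray
              A→J: J is gray → back edge
First back edge: A → J.

A->J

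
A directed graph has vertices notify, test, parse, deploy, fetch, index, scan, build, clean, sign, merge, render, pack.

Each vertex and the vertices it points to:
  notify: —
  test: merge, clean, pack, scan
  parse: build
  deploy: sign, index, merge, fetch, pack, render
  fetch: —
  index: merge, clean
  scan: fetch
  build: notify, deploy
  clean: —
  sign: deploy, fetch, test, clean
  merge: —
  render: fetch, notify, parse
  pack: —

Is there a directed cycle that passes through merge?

No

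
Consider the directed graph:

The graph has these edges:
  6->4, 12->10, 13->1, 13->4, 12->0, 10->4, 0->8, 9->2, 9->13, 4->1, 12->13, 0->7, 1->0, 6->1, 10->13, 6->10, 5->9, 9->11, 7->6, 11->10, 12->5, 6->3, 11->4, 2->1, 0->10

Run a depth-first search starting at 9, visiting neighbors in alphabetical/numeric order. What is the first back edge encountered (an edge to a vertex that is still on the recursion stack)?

DFS from 9 (visiting neighbors in alphabetical/numeric order); mark gray on enter, black on exit:
9 gray
  2 gray
    1 gray
      0 gray
        7 gray
          6 gray
            6→1: 1 is gray → back edge
First back edge: 6 → 1.

6→1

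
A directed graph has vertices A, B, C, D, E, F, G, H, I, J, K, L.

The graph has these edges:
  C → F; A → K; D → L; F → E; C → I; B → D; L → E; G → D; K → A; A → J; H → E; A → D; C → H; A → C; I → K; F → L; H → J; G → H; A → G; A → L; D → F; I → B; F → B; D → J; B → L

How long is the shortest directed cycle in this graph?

2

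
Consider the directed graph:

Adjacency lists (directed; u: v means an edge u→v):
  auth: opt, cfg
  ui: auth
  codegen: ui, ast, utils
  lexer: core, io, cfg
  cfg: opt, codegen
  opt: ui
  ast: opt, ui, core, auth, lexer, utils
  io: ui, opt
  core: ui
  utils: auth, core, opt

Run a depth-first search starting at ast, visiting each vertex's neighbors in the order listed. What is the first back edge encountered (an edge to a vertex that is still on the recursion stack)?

auth→opt

DFS from ast (visiting each vertex's neighbors in the order listed); mark gray on enter, black on exit:
ast gray
  opt gray
    ui gray
      auth gray
        auth→opt: opt is gray → back edge
First back edge: auth → opt.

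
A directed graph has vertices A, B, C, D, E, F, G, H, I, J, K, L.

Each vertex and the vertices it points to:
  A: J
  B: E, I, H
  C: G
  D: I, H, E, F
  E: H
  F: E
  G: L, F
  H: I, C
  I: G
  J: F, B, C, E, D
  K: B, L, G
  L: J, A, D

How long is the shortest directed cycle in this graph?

For each vertex v, BFS finds the shortest path from v back to v.
The shortest such closed walk is L → J → C → G → L, length 4.

4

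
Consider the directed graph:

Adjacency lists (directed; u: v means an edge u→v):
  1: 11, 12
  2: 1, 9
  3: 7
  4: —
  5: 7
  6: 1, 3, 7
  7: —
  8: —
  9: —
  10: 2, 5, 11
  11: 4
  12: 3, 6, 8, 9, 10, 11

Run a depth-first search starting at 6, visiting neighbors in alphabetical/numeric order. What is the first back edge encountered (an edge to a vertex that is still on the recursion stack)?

DFS from 6 (visiting neighbors in alphabetical/numeric order); mark gray on enter, black on exit:
6 gray
  1 gray
    11 gray
      4 gray
      4 black
    11 black
    12 gray
      3 gray
        7 gray
        7 black
      3 black
      12→6: 6 is gray → back edge
First back edge: 12 → 6.

12→6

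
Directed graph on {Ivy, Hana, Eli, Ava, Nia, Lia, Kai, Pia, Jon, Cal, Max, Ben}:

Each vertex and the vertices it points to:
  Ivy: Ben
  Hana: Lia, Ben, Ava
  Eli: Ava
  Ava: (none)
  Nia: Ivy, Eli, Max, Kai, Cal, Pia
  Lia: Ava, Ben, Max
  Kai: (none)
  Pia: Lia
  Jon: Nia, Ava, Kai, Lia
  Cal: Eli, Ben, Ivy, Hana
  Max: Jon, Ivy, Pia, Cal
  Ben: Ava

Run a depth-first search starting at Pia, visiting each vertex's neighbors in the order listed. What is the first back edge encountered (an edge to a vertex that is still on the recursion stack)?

DFS from Pia (visiting each vertex's neighbors in the order listed); mark gray on enter, black on exit:
Pia gray
  Lia gray
    Ava gray
    Ava black
    Ben gray
      Ben→Ava: Ava black — skip
    Ben black
    Max gray
      Jon gray
        Nia gray
          Ivy gray
            Ivy→Ben: Ben black — skip
          Ivy black
          Eli gray
            Eli→Ava: Ava black — skip
          Eli black
          Nia→Max: Max is gray → back edge
First back edge: Nia → Max.

Nia→Max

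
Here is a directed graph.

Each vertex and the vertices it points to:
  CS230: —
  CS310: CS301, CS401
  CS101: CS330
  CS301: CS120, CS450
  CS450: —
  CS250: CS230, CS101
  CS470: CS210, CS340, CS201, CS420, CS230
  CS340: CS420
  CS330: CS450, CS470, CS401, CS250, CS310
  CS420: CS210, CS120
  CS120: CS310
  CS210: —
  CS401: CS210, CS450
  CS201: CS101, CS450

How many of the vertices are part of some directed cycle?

8

A vertex is on a directed cycle iff it belongs to a strongly connected component of size ≥ 2 (or has a self-loop).
The vertices on cycles are {CS101, CS120, CS201, CS250, CS301, CS310, CS330, CS470} — 8 in total.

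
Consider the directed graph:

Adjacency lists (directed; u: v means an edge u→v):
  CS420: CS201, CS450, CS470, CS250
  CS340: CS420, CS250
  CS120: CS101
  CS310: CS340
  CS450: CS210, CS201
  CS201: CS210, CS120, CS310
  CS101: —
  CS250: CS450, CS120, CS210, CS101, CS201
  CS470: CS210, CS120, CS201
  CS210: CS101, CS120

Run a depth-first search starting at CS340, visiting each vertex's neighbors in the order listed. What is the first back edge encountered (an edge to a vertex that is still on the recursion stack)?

DFS from CS340 (visiting each vertex's neighbors in the order listed); mark gray on enter, black on exit:
CS340 gray
  CS420 gray
    CS201 gray
      CS210 gray
        CS101 gray
        CS101 black
        CS120 gray
          CS120→CS101: CS101 black — skip
        CS120 black
      CS210 black
      CS201→CS120: CS120 black — skip
      CS310 gray
        CS310→CS340: CS340 is gray → back edge
First back edge: CS310 → CS340.

CS310→CS340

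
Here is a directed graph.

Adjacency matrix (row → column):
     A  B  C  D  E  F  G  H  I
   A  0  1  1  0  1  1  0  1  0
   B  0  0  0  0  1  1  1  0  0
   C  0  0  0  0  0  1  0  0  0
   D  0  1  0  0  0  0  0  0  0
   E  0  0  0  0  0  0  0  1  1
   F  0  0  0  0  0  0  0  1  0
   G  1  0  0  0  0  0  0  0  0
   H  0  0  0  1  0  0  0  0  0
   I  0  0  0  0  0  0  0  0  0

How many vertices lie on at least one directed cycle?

8

A vertex is on a directed cycle iff it belongs to a strongly connected component of size ≥ 2 (or has a self-loop).
The vertices on cycles are {A, B, C, D, E, F, G, H} — 8 in total.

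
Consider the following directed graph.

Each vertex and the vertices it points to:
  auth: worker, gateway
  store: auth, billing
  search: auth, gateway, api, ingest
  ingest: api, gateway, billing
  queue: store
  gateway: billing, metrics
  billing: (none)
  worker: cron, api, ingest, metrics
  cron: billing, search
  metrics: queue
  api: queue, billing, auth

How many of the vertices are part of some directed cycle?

10

A vertex is on a directed cycle iff it belongs to a strongly connected component of size ≥ 2 (or has a self-loop).
The vertices on cycles are {api, auth, cron, queue, store, ingest, search, worker, gateway, metrics} — 10 in total.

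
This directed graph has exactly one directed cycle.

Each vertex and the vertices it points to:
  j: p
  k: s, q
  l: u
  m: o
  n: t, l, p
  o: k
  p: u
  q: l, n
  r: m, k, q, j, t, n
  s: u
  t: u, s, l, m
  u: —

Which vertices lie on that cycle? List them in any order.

k, m, n, o, q, t

DFS with gray/black marking from q:
q gray
  l gray
    u gray
    u black
  l black
  n gray
    t gray
      t→u: u black — skip
      s gray
        s→u: u black — skip
      s black
      t→l: l black — skip
      m gray
        o gray
          k gray
            k→s: s black — skip
            k→q: q is gray → back edge
Back edge closes the cycle q → n → t → m → o → k → q; its vertices are {k, m, n, o, q, t}.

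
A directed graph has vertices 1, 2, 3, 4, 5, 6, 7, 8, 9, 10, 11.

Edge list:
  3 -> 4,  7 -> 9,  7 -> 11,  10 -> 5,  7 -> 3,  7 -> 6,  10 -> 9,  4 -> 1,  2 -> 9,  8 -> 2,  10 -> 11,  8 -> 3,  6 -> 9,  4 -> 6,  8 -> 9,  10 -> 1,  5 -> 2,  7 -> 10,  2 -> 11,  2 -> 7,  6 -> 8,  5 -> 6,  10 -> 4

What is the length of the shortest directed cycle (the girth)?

4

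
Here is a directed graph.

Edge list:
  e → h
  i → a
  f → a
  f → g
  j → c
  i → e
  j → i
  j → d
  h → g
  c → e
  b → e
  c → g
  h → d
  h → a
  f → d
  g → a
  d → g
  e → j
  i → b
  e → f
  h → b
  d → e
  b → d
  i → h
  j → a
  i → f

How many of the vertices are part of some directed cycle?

8

A vertex is on a directed cycle iff it belongs to a strongly connected component of size ≥ 2 (or has a self-loop).
The vertices on cycles are {b, c, d, e, f, h, i, j} — 8 in total.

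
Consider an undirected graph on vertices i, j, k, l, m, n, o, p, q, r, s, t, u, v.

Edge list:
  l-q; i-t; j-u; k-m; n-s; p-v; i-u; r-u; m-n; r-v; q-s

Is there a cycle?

No

DFS, tracking each vertex's parent; an edge to a visited non-parent vertex closes a cycle.
Start from t:
visit t (parent –)
  visit i (parent t)
    i–t: parent, skip
    visit u (parent i)
      u–i: parent, skip
      visit j (parent u)
        j–u: parent, skip
      visit r (parent u)
        r–u: parent, skip
        visit v (parent r)
          v–r: parent, skip
          visit p (parent v)
            p–v: parent, skip
visit k (parent –)
  visit m (parent k)
    m–k: parent, skip
    visit n (parent m)
      visit s (parent n)
        visit q (parent s)
          visit l (parent q)
            l–q: parent, skip
          q–s: parent, skip
        s–n: parent, skip
      n–m: parent, skip
visit o (parent –)
No non-parent visited neighbor found — the graph is a forest.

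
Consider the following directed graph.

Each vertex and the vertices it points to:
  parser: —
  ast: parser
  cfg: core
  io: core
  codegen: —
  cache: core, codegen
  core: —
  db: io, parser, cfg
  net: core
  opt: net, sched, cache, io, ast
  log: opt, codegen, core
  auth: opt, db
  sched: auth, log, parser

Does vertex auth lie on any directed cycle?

auth is on a cycle iff auth can reach itself via ≥1 edge.
auth → opt → sched → auth — yes.

Yes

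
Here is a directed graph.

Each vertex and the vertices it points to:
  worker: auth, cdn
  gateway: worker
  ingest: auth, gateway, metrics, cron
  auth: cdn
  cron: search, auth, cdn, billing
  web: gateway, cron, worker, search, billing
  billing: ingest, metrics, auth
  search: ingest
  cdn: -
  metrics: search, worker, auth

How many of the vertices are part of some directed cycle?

5

A vertex is on a directed cycle iff it belongs to a strongly connected component of size ≥ 2 (or has a self-loop).
The vertices on cycles are {cron, ingest, search, billing, metrics} — 5 in total.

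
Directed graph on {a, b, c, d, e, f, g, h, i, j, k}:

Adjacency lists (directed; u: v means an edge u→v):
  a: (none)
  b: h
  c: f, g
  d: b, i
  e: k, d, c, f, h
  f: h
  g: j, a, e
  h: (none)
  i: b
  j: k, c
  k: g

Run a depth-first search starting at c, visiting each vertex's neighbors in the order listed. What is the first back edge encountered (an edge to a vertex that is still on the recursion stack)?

k→g

DFS from c (visiting each vertex's neighbors in the order listed); mark gray on enter, black on exit:
c gray
  f gray
    h gray
    h black
  f black
  g gray
    j gray
      k gray
        k→g: g is gray → back edge
First back edge: k → g.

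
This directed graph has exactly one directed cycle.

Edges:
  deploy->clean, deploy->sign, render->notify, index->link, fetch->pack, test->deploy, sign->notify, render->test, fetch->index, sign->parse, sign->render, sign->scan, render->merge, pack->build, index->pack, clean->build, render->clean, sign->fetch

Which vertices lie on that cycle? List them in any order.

DFS with gray/black marking from sign:
sign gray
  notify gray
  notify black
  parse gray
  parse black
  scan gray
  scan black
  render gray
    test gray
      deploy gray
        clean gray
          build gray
          build black
        clean black
        deploy→sign: sign is gray → back edge
Back edge closes the cycle sign → render → test → deploy → sign; its vertices are {sign, test, deploy, render}.

sign, test, deploy, render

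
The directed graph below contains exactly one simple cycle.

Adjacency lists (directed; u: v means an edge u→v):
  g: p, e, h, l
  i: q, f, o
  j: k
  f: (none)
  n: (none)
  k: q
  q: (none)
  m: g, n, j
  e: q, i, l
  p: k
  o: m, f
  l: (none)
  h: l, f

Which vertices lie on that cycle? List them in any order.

e, g, i, m, o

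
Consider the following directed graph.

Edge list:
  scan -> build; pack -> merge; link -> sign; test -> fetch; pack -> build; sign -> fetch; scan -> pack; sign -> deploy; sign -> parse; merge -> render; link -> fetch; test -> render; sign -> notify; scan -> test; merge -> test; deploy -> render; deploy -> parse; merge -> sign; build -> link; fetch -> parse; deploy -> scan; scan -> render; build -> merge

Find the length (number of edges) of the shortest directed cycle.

5

For each vertex v, BFS finds the shortest path from v back to v.
The shortest such closed walk is deploy → scan → build → link → sign → deploy, length 5.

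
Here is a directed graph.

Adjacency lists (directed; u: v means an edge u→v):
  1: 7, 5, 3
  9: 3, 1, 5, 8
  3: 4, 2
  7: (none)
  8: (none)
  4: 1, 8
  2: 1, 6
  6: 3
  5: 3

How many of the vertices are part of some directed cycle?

A vertex is on a directed cycle iff it belongs to a strongly connected component of size ≥ 2 (or has a self-loop).
The vertices on cycles are {1, 2, 3, 4, 5, 6} — 6 in total.

6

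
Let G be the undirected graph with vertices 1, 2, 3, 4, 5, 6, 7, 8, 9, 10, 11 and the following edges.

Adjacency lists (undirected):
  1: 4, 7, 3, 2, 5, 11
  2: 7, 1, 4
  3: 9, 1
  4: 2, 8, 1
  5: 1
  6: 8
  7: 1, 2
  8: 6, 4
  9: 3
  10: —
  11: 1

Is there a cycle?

Yes

DFS, tracking each vertex's parent; an edge to a visited non-parent vertex closes a cycle.
Start from 10:
visit 10 (parent –)
visit 1 (parent –)
  visit 4 (parent 1)
    visit 2 (parent 4)
      visit 7 (parent 2)
        7–1: 1 visited and ≠ parent → cycle
Cycle: 1 – 4 – 2 – 7 – 1.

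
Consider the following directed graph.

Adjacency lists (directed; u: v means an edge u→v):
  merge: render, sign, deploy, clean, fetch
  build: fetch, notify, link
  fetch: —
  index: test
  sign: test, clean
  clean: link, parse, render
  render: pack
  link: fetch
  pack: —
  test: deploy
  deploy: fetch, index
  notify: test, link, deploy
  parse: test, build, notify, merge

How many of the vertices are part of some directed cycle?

7

A vertex is on a directed cycle iff it belongs to a strongly connected component of size ≥ 2 (or has a self-loop).
The vertices on cycles are {sign, test, clean, index, merge, parse, deploy} — 7 in total.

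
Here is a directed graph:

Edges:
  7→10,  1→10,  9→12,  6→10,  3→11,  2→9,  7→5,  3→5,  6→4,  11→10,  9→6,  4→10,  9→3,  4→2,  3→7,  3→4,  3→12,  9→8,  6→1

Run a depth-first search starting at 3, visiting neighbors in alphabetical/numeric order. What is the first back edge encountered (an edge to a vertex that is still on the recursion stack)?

DFS from 3 (visiting neighbors in alphabetical/numeric order); mark gray on enter, black on exit:
3 gray
  4 gray
    2 gray
      9 gray
        9→3: 3 is gray → back edge
First back edge: 9 → 3.

9→3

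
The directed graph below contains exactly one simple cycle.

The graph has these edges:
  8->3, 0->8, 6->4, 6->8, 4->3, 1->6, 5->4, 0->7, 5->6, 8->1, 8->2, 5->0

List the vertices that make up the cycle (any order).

1, 6, 8

DFS with gray/black marking from 6:
6 gray
  4 gray
    3 gray
    3 black
  4 black
  8 gray
    1 gray
      1→6: 6 is gray → back edge
Back edge closes the cycle 6 → 8 → 1 → 6; its vertices are {1, 6, 8}.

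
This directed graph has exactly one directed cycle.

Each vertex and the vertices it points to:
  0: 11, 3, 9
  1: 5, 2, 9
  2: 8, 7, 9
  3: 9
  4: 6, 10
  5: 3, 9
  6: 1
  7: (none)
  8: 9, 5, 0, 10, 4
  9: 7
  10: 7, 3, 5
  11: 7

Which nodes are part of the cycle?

DFS with gray/black marking from 8:
8 gray
  9 gray
    7 gray
    7 black
  9 black
  5 gray
    3 gray
      3→9: 9 black — skip
    3 black
    5→9: 9 black — skip
  5 black
  0 gray
    11 gray
      11→7: 7 black — skip
    11 black
    0→3: 3 black — skip
    0→9: 9 black — skip
  0 black
  10 gray
    10→7: 7 black — skip
    10→3: 3 black — skip
    10→5: 5 black — skip
  10 black
  4 gray
    6 gray
      1 gray
        1→5: 5 black — skip
        2 gray
          2→8: 8 is gray → back edge
Back edge closes the cycle 8 → 4 → 6 → 1 → 2 → 8; its vertices are {1, 2, 4, 6, 8}.

1, 2, 4, 6, 8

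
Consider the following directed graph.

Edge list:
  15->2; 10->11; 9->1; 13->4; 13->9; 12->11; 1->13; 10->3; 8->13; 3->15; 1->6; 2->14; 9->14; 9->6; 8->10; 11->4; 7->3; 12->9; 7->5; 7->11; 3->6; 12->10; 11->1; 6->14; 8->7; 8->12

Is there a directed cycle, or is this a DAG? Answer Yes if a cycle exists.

Yes

DFS with white/gray/black marking, starting from 13:
13 gray
  4 gray
  4 black
  9 gray
    14 gray
    14 black
    6 gray
      6→14: 14 black — skip
    6 black
    1 gray
      1→6: 6 black — skip
      1→13: 13 is gray → back edge
Back edge found, so a cycle exists: 13 → 9 → 1 → 13.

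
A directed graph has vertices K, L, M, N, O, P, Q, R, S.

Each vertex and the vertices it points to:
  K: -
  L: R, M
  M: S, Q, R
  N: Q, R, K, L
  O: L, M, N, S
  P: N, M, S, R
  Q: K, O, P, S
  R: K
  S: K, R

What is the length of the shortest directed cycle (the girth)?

For each vertex v, BFS finds the shortest path from v back to v.
The shortest such closed walk is P → N → Q → P, length 3.

3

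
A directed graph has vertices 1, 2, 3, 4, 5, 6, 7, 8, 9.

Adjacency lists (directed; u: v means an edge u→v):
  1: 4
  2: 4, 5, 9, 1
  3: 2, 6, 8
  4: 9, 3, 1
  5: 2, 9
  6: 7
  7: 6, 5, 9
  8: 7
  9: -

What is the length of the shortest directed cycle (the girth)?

2

For each vertex v, BFS finds the shortest path from v back to v.
The shortest such closed walk is 2 → 5 → 2, length 2.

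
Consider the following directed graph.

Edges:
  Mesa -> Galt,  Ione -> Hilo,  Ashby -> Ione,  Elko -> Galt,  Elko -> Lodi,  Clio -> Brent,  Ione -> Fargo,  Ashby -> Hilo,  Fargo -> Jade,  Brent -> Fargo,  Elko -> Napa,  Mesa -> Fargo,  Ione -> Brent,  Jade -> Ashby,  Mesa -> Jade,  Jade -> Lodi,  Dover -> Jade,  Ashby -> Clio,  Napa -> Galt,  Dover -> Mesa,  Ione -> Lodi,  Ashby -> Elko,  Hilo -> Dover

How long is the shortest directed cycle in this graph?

4

For each vertex v, BFS finds the shortest path from v back to v.
The shortest such closed walk is Ashby → Ione → Fargo → Jade → Ashby, length 4.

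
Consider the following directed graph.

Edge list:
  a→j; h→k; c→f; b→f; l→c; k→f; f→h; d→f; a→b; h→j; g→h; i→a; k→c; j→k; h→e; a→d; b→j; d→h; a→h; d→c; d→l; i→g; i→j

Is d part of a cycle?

d lies on a cycle iff there is a path from d back to itself.
Exploring from d, it never reaches itself; equivalently, its strongly connected component is a singleton.

No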